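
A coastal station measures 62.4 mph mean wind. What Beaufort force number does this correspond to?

62.4 mph = 27.9 m/s, which is Beaufort 10 (storm, 24.5–28.4 m/s).

Beaufort force 10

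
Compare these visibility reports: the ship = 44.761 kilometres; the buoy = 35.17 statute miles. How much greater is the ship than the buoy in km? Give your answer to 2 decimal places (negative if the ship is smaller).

-11.84 km

the buoy: 35.17 SM = 56.6006 km.
Difference: 44.7610 − 56.6006 = -11.84 km.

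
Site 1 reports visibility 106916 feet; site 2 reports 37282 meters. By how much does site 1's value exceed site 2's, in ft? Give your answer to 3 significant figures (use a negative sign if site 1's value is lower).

-15400 ft

site 2: 37282 m = 122316.27 ft.
Difference: 106916.00 − 122316.27 = -15400 ft.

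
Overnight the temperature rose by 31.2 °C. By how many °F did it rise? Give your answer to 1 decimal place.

56.2 °F

Converting a difference, only the 9/5 scale factor applies: Δ°F = 31.2 × 1.8 = 56.2 °F.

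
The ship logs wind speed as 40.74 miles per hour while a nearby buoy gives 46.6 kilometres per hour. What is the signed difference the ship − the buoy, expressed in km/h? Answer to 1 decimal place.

19.0 km/h

the ship: 40.74 mph = 65.565 km/h.
Difference: 65.565 − 46.600 = 19.0 km/h.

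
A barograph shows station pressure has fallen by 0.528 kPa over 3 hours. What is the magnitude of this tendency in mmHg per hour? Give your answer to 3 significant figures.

0.528 kPa / 3 h × 7.50062 mmHg/kPa = 1.32 mmHg/h.

1.32 mmHg per hour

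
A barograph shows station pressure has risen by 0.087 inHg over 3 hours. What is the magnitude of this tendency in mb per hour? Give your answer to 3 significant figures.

0.087 inHg / 3 h × 33.8639 mb/inHg = 0.982 mb/h.

0.982 mb per hour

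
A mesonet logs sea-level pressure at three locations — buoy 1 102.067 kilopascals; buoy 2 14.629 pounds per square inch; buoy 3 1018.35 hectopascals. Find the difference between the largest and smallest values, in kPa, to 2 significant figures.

buoy 2: 14.629 psi = 100.863 kPa.
buoy 3: 1018.35 hPa = 101.835 kPa.
Spread: 102.067 − 100.863 = 1.2 kPa.

1.2 kPa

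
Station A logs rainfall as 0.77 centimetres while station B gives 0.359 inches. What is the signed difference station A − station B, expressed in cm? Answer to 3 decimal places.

station B: 0.359 in = 0.91186 cm.
Difference: 0.77000 − 0.91186 = -0.142 cm.

-0.142 cm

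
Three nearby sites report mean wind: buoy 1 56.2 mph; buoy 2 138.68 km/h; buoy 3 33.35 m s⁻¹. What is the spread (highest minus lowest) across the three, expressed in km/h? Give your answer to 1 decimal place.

48.2 km/h

buoy 1: 56.2 mph = 90.445 km/h.
buoy 3: 33.35 m/s = 120.060 km/h.
Spread: 138.680 − 90.445 = 48.2 km/h.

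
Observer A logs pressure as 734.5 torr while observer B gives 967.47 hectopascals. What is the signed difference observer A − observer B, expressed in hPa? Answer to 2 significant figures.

observer A: 734.5 mmHg = 979.25 hPa.
Difference: 979.25 − 967.47 = 12 hPa.

12 hPa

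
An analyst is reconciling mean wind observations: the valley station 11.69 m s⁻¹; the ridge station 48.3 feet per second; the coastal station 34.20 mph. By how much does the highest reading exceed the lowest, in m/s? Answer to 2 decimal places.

3.60 m/s

the ridge station: 48.3 ft/s = 14.7218 m/s.
the coastal station: 34.20 mph = 15.2888 m/s.
Spread: 15.2888 − 11.6900 = 3.60 m/s.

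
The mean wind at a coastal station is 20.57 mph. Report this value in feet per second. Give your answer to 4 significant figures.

1 mph = 1.46667 ft/s, so 20.57 × 1.46667 = 30.17 ft/s.

30.17 ft/s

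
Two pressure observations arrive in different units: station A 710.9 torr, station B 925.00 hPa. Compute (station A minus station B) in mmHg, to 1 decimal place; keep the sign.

17.1 mmHg

station B: 925.00 hPa = 693.807 mmHg.
Difference: 710.900 − 693.807 = 17.1 mmHg.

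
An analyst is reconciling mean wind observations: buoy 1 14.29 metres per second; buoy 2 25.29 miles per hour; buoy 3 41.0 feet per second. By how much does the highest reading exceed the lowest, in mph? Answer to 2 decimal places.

6.68 mph

buoy 1: 14.29 m/s = 31.9658 mph.
buoy 3: 41.0 ft/s = 27.9545 mph.
Spread: 31.9658 − 25.2900 = 6.68 mph.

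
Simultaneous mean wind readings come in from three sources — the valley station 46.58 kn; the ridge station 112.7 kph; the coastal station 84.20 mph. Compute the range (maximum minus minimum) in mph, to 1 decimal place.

30.6 mph

the valley station: 46.58 kt = 53.603 mph.
the ridge station: 112.7 km/h = 70.029 mph.
Spread: 84.200 − 53.603 = 30.6 mph.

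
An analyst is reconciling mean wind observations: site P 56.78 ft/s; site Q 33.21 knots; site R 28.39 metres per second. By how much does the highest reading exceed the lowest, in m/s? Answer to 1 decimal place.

11.3 m/s

site P: 56.78 ft/s = 17.307 m/s.
site Q: 33.21 kt = 17.085 m/s.
Spread: 28.390 − 17.085 = 11.3 m/s.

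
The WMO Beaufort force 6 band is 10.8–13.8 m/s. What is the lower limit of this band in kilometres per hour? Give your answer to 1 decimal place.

38.9 km/h

10.8–13.8 m/s × 3.6 = 38.9–49.7 km/h.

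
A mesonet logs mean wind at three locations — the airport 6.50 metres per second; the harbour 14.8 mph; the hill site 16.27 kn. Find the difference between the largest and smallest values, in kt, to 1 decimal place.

the airport: 6.50 m/s = 12.635 kt.
the harbour: 14.8 mph = 12.861 kt.
Spread: 16.270 − 12.635 = 3.6 kt.

3.6 kt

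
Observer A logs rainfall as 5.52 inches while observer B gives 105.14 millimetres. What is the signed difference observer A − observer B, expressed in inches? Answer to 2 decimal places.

observer B: 105.14 mm = 4.1394 in.
Difference: 5.5200 − 4.1394 = 1.38 in.

1.38 in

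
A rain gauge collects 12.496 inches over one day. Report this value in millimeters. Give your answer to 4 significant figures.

1 in = 25.4 mm, so 12.496 × 25.4 = 317.4 mm.

317.4 mm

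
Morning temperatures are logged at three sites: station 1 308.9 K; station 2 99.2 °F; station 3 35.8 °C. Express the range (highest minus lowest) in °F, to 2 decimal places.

station 1: 308.9 K = 35.750 °C.
station 2: 99.2 °F = 37.333 °C.
Spread: 37.333 − 35.750 = 1.583 °C = 2.85 °F.

2.85 °F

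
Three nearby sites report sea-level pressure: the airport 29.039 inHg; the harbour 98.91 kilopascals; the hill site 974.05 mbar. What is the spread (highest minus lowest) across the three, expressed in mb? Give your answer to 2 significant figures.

the airport: 29.039 inHg = 983.37 mb.
the harbour: 98.91 kPa = 989.10 mb.
Spread: 989.10 − 974.05 = 15 mb.

15 mb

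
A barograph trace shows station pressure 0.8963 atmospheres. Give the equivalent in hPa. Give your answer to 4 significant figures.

1 atm = 1013.25 hPa, so 0.8963 × 1013.25 = 908.2 hPa.

908.2 hPa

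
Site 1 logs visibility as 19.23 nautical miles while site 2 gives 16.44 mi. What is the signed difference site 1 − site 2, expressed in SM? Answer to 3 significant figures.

5.69 SM

site 1: 19.23 nmi = 22.1295 SM.
Difference: 22.1295 − 16.4400 = 5.69 SM.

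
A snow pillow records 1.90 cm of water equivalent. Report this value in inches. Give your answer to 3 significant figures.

1 cm = 0.393701 in, so 1.90 × 0.393701 = 0.748 in.

0.748 in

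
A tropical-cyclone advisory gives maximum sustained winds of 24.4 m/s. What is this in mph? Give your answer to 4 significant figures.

1 m/s = 2.23694 mph, so 24.4 × 2.23694 = 54.58 mph.

54.58 mph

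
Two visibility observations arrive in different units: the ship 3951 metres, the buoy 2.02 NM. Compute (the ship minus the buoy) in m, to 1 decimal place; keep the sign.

the buoy: 2.02 nmi = 3741.040 m.
Difference: 3951.000 − 3741.040 = 210.0 m.

210.0 m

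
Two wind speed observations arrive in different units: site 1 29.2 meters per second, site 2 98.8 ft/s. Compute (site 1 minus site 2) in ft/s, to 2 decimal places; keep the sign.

-3.00 ft/s

site 1: 29.2 m/s = 95.8005 ft/s.
Difference: 95.8005 − 98.8000 = -3.00 ft/s.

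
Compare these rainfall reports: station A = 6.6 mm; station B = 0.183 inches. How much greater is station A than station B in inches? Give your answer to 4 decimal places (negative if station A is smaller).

station A: 6.6 mm = 0.259843 in.
Difference: 0.259843 − 0.183000 = 0.0768 in.

0.0768 in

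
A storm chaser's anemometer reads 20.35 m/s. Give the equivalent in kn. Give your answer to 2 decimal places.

39.56 kt

1 m/s = 1.94384 kt, so 20.35 × 1.94384 = 39.56 kt.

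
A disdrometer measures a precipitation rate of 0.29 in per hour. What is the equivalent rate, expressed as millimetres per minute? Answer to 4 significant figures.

0.29 in/hour × 25.4 mm/in × 0.0166667 hour/minute = 0.1228 mm/minute.

0.1228 mm/minute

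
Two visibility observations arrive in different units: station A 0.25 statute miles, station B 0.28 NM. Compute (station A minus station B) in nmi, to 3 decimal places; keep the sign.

-0.063 nmi

station A: 0.25 SM = 0.21724 nmi.
Difference: 0.21724 − 0.28000 = -0.063 nmi.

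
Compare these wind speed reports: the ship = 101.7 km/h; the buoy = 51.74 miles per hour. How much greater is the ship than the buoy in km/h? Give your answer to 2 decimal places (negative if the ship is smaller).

18.43 km/h

the buoy: 51.74 mph = 83.2675 km/h.
Difference: 101.7000 − 83.2675 = 18.43 km/h.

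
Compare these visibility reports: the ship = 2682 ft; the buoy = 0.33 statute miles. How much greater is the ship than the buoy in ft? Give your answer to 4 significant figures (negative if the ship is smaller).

939.6 ft

the buoy: 0.33 SM = 1742.400 ft.
Difference: 2682.000 − 1742.400 = 939.6 ft.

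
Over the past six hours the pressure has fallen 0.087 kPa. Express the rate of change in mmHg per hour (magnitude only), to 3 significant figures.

0.087 kPa / 6 h × 7.50062 mmHg/kPa = 0.109 mmHg/h.

0.109 mmHg per hour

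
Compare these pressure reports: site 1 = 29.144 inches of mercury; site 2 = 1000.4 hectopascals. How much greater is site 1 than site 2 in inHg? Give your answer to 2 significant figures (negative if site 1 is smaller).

site 2: 1000.4 hPa = 29.5418 inHg.
Difference: 29.1440 − 29.5418 = -0.40 inHg.

-0.40 inHg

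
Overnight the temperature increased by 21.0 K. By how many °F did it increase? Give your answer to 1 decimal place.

37.8 °F

For a temperature change the 32° offset cancels: Δ°F = 21.0 × 1.8 = 37.8 °F.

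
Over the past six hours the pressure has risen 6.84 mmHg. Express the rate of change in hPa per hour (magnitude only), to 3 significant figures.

1.52 hPa per hour

6.84 mmHg / 6 h × 1.33322 hPa/mmHg = 1.52 hPa/h.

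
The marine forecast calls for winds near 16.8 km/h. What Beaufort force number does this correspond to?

16.8 km/h = 4.7 m/s, which is Beaufort 3 (gentle breeze, 3.4–5.4 m/s).

Beaufort force 3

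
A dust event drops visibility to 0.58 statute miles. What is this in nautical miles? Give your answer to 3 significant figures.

0.504 nmi

1 SM = 0.868976 nmi, so 0.58 × 0.868976 = 0.504 nmi.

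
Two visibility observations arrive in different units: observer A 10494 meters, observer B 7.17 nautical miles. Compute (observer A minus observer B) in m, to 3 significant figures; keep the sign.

observer B: 7.17 nmi = 13278.84 m.
Difference: 10494.00 − 13278.84 = -2780 m.

-2780 m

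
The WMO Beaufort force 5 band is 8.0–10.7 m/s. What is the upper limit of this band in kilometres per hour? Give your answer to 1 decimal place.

8.0–10.7 m/s × 3.6 = 28.8–38.5 km/h.

38.5 km/h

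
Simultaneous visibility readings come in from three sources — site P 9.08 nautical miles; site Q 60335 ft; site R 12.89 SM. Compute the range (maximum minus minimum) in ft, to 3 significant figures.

site P: 9.08 nmi = 55171.13 ft.
site R: 12.89 SM = 68059.20 ft.
Spread: 68059.20 − 55171.13 = 12900 ft.

12900 ft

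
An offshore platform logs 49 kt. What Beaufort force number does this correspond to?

49 kt lies in the Beaufort 10 band (storm, 48–55 kt).

Beaufort force 10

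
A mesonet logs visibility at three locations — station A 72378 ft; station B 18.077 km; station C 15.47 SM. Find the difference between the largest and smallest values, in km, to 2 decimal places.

6.82 km

station A: 72378 ft = 22.0608 km.
station C: 15.47 SM = 24.8966 km.
Spread: 24.8966 − 18.0770 = 6.82 km.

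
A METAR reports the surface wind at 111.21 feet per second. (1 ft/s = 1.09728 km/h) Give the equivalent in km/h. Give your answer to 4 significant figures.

122.0 km/h

1 ft/s = 1.09728 km/h, so 111.21 × 1.09728 = 122.0 km/h.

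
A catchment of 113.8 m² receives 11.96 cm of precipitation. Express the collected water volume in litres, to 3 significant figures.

Depth: 11.96 cm × 10 = 119.6 mm.
1 mm over 1 m² is 1 L, so volume = 119.6 × 113.8 = 13610.48 L ≈ 13600 L.

13600 litres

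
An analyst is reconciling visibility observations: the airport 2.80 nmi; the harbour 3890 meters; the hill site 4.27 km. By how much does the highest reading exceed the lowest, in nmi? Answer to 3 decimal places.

0.700 nmi

the harbour: 3890 m = 2.10043 nmi.
the hill site: 4.27 km = 2.30562 nmi.
Spread: 2.80000 − 2.10043 = 0.700 nmi.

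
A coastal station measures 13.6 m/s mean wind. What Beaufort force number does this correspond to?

Beaufort force 6

13.6 m/s lies in the Beaufort 6 band (strong breeze, 10.8–13.8 m/s).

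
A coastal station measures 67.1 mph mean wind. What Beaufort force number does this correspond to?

67.1 mph = 30.0 m/s, which is Beaufort 11 (violent storm, 28.5–32.6 m/s).

Beaufort force 11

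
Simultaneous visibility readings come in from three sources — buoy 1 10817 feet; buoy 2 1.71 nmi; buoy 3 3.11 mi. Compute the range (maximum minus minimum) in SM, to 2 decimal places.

1.14 SM

buoy 1: 10817 ft = 2.0487 SM.
buoy 2: 1.71 nmi = 1.9678 SM.
Spread: 3.1100 − 1.9678 = 1.14 SM.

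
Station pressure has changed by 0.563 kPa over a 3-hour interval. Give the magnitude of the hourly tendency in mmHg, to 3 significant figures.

1.41 mmHg per hour

0.563 kPa / 3 h × 7.50062 mmHg/kPa = 1.41 mmHg/h.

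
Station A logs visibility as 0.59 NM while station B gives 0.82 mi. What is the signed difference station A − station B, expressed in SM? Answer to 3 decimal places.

station A: 0.59 nmi = 0.67896 SM.
Difference: 0.67896 − 0.82000 = -0.141 SM.

-0.141 SM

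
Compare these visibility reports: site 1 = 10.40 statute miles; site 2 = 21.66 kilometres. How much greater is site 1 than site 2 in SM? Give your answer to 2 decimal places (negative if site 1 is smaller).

site 2: 21.66 km = 13.4589 SM.
Difference: 10.4000 − 13.4589 = -3.06 SM.

-3.06 SM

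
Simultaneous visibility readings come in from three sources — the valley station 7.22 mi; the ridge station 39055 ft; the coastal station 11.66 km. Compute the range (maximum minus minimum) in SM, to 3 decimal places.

0.177 SM

the ridge station: 39055 ft = 7.39678 SM.
the coastal station: 11.66 km = 7.24519 SM.
Spread: 7.39678 − 7.22000 = 0.177 SM.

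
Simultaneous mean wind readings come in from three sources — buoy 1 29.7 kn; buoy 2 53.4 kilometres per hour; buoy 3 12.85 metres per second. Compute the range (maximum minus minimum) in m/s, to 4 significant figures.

buoy 1: 29.7 kt = 15.27900 m/s.
buoy 2: 53.4 km/h = 14.83333 m/s.
Spread: 15.27900 − 12.85000 = 2.429 m/s.

2.429 m/s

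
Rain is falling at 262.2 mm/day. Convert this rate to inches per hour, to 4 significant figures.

0.4301 in/hour

262.2 mm/day × 0.0393701 in/mm × 0.0416667 day/hour = 0.4301 in/hour.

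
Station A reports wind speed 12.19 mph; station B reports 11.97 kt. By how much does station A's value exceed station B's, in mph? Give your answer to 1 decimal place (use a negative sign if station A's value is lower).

station B: 11.97 kt = 13.775 mph.
Difference: 12.190 − 13.775 = -1.6 mph.

-1.6 mph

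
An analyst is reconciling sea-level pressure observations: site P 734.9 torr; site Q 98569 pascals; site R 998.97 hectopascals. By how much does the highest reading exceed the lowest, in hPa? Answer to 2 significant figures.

site P: 734.9 mmHg = 979.79 hPa.
site Q: 98569 Pa = 985.69 hPa.
Spread: 998.97 − 979.79 = 19 hPa.

19 hPa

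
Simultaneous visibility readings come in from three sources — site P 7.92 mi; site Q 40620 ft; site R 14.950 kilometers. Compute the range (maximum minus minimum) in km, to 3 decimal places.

2.569 km

site P: 7.92 SM = 12.74600 km.
site Q: 40620 ft = 12.38098 km.
Spread: 14.95000 − 12.38098 = 2.569 km.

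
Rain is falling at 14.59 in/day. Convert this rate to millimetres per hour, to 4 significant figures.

14.59 in/day × 25.4 mm/in × 0.0416667 day/hour = 15.44 mm/hour.

15.44 mm/hour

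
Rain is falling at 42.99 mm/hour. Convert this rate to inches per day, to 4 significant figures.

40.62 in/day

42.99 mm/hour × 0.0393701 in/mm × 24 hour/day = 40.62 in/day.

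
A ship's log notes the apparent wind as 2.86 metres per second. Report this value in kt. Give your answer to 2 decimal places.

5.56 kt

1 m/s = 1.94384 kt, so 2.86 × 1.94384 = 5.56 kt.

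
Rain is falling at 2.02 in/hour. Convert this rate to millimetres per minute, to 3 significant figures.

2.02 in/hour × 25.4 mm/in × 0.0166667 hour/minute = 0.855 mm/minute.

0.855 mm/minute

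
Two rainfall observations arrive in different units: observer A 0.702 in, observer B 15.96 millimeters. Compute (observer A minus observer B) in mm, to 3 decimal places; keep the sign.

1.871 mm

observer A: 0.702 in = 17.83080 mm.
Difference: 17.83080 − 15.96000 = 1.871 mm.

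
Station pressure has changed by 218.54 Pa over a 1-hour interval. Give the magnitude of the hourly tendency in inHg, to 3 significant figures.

218.54 Pa / 1 h × 0.0002953 inHg/Pa = 0.0645 inHg/h.

0.0645 inHg per hour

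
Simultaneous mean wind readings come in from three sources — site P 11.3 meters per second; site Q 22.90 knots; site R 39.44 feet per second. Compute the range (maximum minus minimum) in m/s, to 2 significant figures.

site Q: 22.90 kt = 11.7808 m/s.
site R: 39.44 ft/s = 12.0213 m/s.
Spread: 12.0213 − 11.3000 = 0.72 m/s.

0.72 m/s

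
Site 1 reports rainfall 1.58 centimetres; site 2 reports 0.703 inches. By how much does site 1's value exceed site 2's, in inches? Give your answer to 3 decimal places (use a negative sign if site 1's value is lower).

site 1: 1.58 cm = 0.62205 in.
Difference: 0.62205 − 0.70300 = -0.081 in.

-0.081 in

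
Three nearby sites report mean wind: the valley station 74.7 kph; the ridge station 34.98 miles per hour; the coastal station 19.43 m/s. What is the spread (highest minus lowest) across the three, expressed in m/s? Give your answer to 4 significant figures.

the valley station: 74.7 km/h = 20.75000 m/s.
the ridge station: 34.98 mph = 15.63746 m/s.
Spread: 20.75000 − 15.63746 = 5.113 m/s.

5.113 m/s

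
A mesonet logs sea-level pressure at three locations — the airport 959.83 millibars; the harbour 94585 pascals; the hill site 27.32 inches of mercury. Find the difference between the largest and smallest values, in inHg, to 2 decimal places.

the airport: 959.83 mb = 28.3438 inHg.
the harbour: 94585 Pa = 27.9309 inHg.
Spread: 28.3438 − 27.3200 = 1.02 inHg.

1.02 inHg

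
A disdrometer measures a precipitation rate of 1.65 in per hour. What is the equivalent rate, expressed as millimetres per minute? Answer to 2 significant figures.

0.70 mm/minute

1.65 in/hour × 25.4 mm/in × 0.0166667 hour/minute = 0.70 mm/minute.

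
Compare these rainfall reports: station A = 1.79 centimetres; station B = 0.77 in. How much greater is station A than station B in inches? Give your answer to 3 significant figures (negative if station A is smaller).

-0.0653 in

station A: 1.79 cm = 0.704724 in.
Difference: 0.704724 − 0.770000 = -0.0653 in.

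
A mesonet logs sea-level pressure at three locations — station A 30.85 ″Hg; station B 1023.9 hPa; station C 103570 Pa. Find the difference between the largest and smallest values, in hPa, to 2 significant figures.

21 hPa

station A: 30.85 inHg = 1044.70 hPa.
station C: 103570 Pa = 1035.70 hPa.
Spread: 1044.70 − 1023.90 = 21 hPa.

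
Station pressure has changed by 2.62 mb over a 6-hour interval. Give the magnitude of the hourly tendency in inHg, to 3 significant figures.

0.0129 inHg per hour

2.62 mb / 6 h × 0.02953 inHg/mb = 0.0129 inHg/h.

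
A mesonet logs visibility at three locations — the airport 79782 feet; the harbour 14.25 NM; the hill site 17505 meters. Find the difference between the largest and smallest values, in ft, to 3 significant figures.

29200 ft

the harbour: 14.25 nmi = 86584.65 ft.
the hill site: 17505 m = 57431.10 ft.
Spread: 86584.65 − 57431.10 = 29200 ft.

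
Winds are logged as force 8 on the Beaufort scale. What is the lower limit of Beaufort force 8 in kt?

34 kt

Beaufort 8 (gale) spans 34–40 knots.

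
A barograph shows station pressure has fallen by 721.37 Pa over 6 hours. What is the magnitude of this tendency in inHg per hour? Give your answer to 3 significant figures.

721.37 Pa / 6 h × 0.0002953 inHg/Pa = 0.0355 inHg/h.

0.0355 inHg per hour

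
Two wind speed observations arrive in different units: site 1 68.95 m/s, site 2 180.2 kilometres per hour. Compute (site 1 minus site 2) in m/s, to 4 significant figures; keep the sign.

18.89 m/s

site 2: 180.2 km/h = 50.0556 m/s.
Difference: 68.9500 − 50.0556 = 18.89 m/s.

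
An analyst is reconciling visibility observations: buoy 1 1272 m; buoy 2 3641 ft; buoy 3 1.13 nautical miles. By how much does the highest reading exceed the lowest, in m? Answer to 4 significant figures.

buoy 2: 3641 ft = 1109.777 m.
buoy 3: 1.13 nmi = 2092.760 m.
Spread: 2092.760 − 1109.777 = 983.0 m.

983.0 m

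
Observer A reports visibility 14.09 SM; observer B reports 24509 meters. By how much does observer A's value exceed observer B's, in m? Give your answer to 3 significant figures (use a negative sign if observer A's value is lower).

-1830 m

observer A: 14.09 SM = 22675.66 m.
Difference: 22675.66 − 24509.00 = -1830 m.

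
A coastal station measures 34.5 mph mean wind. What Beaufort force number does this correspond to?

Beaufort force 7

34.5 mph = 15.4 m/s, which is Beaufort 7 (near gale, 13.9–17.1 m/s).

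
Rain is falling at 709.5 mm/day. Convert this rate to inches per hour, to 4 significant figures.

1.164 in/hour

709.5 mm/day × 0.0393701 in/mm × 0.0416667 day/hour = 1.164 in/hour.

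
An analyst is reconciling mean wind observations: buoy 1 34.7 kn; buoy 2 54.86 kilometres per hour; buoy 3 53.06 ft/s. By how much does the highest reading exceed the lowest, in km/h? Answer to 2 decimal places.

9.40 km/h

buoy 1: 34.7 kt = 64.2644 km/h.
buoy 3: 53.06 ft/s = 58.2217 km/h.
Spread: 64.2644 − 54.8600 = 9.40 km/h.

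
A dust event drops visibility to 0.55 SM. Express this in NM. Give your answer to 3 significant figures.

1 SM = 0.868976 nmi, so 0.55 × 0.868976 = 0.478 nmi.

0.478 nmi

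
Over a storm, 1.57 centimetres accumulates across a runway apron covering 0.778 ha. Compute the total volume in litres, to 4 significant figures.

Depth: 1.57 cm × 10 = 15.7 mm.
Area: 0.778 ha = 7780 m².
1 mm over 1 m² is 1 L, so volume = 15.7 × 7780 = 122146 L ≈ 122100 L.

122100 litres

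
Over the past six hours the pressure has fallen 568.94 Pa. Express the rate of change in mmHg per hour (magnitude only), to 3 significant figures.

0.711 mmHg per hour

568.94 Pa / 6 h × 0.00750062 mmHg/Pa = 0.711 mmHg/h.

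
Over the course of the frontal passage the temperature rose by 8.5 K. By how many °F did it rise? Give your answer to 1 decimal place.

Converting a difference, only the 9/5 scale factor applies: Δ°F = 8.5 × 1.8 = 15.3 °F.

15.3 °F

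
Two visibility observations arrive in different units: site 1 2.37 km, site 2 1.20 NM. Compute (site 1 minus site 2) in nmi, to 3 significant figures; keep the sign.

0.0797 nmi

site 1: 2.37 km = 1.279698 nmi.
Difference: 1.279698 − 1.200000 = 0.0797 nmi.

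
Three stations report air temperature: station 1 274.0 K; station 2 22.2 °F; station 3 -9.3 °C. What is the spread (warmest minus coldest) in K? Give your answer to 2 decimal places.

station 1: 274.0 K = 0.850 °C.
station 2: 22.2 °F = -5.444 °C.
Spread: 0.850 − (-9.300) = 10.150 °C.

10.15 K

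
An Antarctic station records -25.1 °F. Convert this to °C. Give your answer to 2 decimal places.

-31.72 °C

°C = (°F − 32) × 5/9 = (-25.1 − 32) / 1.8 = -31.72 °C.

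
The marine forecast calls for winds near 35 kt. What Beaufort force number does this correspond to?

35 kt lies in the Beaufort 8 band (gale, 34–40 kt).

Beaufort force 8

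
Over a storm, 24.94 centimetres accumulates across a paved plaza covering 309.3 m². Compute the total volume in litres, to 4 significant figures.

Depth: 24.94 cm × 10 = 249.4 mm.
1 mm over 1 m² is 1 L, so volume = 249.4 × 309.3 = 77139.42 L ≈ 77140 L.

77140 litres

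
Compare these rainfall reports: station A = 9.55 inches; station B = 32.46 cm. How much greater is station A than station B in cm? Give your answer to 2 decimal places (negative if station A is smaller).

station A: 9.55 in = 24.2570 cm.
Difference: 24.2570 − 32.4600 = -8.20 cm.

-8.20 cm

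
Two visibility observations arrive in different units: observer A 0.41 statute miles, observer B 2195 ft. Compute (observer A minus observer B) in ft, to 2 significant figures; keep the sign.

observer A: 0.41 SM = 2164.80 ft.
Difference: 2164.80 − 2195.00 = -30 ft.

-30 ft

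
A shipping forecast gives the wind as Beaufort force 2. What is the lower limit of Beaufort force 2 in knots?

4 kt

Beaufort 2 (light breeze) spans 4–6 knots.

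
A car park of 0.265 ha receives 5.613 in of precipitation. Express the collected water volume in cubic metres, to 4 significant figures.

377.8 cubic metres

Depth: 5.613 in × 25.4 = 142.5702 mm.
Area: 0.265 ha = 2650 m².
1 mm over 1 m² is 1 L, so volume = 142.5702 × 2650 = 377811.03 L = 377.8 m³.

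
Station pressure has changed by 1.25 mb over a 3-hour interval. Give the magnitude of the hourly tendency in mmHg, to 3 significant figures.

0.313 mmHg per hour

1.25 mb / 3 h × 0.750062 mmHg/mb = 0.313 mmHg/h.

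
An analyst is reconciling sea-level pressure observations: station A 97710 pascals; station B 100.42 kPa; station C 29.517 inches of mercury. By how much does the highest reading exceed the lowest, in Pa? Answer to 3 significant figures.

station B: 100.42 kPa = 100420.00 Pa.
station C: 29.517 inHg = 99956.04 Pa.
Spread: 100420.00 − 97710.00 = 2710 Pa.

2710 Pa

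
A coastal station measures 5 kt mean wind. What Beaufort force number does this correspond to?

Beaufort force 2

5 kt lies in the Beaufort 2 band (light breeze, 4–6 kt).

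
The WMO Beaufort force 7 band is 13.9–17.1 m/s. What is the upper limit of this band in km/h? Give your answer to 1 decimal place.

61.6 km/h

13.9–17.1 m/s × 3.6 = 50.0–61.6 km/h.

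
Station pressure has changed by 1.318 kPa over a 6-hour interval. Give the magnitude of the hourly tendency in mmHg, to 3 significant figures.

1.318 kPa / 6 h × 7.50062 mmHg/kPa = 1.65 mmHg/h.

1.65 mmHg per hour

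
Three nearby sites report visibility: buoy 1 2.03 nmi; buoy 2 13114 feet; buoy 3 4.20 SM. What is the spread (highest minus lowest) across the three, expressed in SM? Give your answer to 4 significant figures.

buoy 1: 2.03 nmi = 2.33608 SM.
buoy 2: 13114 ft = 2.48371 SM.
Spread: 4.20000 − 2.33608 = 1.864 SM.

1.864 SM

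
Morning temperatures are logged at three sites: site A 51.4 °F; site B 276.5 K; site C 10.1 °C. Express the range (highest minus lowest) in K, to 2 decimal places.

7.43 K

site A: 51.4 °F = 10.778 °C.
site B: 276.5 K = 3.350 °C.
Spread: 10.778 − 3.350 = 7.428 °C.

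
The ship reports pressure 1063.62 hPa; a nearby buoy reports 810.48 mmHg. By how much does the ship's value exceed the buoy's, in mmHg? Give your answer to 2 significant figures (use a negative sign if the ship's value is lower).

the ship: 1063.62 hPa = 797.78 mmHg.
Difference: 797.78 − 810.48 = -13 mmHg.

-13 mmHg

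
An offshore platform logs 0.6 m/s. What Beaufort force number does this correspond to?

Beaufort force 1

0.6 m/s lies in the Beaufort 1 band (light air, 0.3–1.5 m/s).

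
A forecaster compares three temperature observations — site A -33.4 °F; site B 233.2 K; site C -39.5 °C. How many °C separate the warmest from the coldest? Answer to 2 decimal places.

site A: -33.4 °F = -36.333 °C.
site B: 233.2 K = -39.950 °C.
Spread: (-36.333) − (-39.950) = 3.617 °C.

3.62 °C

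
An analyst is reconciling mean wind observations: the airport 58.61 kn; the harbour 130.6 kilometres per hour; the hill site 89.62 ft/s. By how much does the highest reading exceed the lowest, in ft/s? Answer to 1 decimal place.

the airport: 58.61 kt = 98.923 ft/s.
the harbour: 130.6 km/h = 119.022 ft/s.
Spread: 119.022 − 89.620 = 29.4 ft/s.

29.4 ft/s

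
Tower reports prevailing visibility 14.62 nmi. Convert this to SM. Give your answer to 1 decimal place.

1 nmi = 1.15078 SM, so 14.62 × 1.15078 = 16.8 SM.

16.8 SM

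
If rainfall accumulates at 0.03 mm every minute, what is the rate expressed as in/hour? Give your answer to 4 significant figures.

0.03 mm/minute × 0.0393701 in/mm × 60 minute/hour = 0.07087 in/hour.

0.07087 in/hour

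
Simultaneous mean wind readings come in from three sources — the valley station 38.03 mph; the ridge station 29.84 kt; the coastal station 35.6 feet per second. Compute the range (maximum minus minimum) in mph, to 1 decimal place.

13.8 mph

the ridge station: 29.84 kt = 34.339 mph.
the coastal station: 35.6 ft/s = 24.273 mph.
Spread: 38.030 − 24.273 = 13.8 mph.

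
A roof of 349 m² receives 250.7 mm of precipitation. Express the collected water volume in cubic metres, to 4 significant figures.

87.49 cubic metres

1 mm over 1 m² is 1 L, so volume = 250.7 × 349 = 87494.3 L = 87.49 m³.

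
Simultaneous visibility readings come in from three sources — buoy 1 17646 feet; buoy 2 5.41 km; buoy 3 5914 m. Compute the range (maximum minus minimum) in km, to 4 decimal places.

0.5355 km

buoy 1: 17646 ft = 5.378501 km.
buoy 3: 5914 m = 5.914000 km.
Spread: 5.914000 − 5.378501 = 0.5355 km.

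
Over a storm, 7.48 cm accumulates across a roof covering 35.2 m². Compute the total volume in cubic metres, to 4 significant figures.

Depth: 7.48 cm × 10 = 74.8 mm.
1 mm over 1 m² is 1 L, so volume = 74.8 × 35.2 = 2632.96 L = 2.633 m³.

2.633 cubic metres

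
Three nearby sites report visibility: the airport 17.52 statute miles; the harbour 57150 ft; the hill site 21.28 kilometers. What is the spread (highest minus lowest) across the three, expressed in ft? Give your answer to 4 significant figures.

the airport: 17.52 SM = 92505.60 ft.
the hill site: 21.28 km = 69816.27 ft.
Spread: 92505.60 − 57150.00 = 35360 ft.

35360 ft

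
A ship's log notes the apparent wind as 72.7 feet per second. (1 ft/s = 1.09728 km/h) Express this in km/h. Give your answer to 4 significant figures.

79.77 km/h

1 ft/s = 1.09728 km/h, so 72.7 × 1.09728 = 79.77 km/h.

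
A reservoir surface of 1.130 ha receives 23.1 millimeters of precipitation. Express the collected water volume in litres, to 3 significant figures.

Area: 1.130 ha = 11300 m².
1 mm over 1 m² is 1 L, so volume = 23.1 × 11300 = 261030 L ≈ 261000 L.

261000 litres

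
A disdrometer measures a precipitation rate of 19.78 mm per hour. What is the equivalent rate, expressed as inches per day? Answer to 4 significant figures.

19.78 mm/hour × 0.0393701 in/mm × 24 hour/day = 18.69 in/day.

18.69 in/day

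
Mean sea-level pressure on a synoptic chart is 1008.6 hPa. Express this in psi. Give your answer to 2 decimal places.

14.63 psi

1 hPa = 0.0145038 psi, so 1008.6 × 0.0145038 = 14.63 psi.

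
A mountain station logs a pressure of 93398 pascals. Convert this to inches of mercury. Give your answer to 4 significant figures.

27.58 inHg

1 Pa = 0.0002953 inHg, so 93398 × 0.0002953 = 27.58 inHg.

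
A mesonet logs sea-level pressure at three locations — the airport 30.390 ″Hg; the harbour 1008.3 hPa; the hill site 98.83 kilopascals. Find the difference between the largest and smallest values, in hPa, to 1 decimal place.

40.8 hPa

the airport: 30.390 inHg = 1029.124 hPa.
the hill site: 98.83 kPa = 988.300 hPa.
Spread: 1029.124 − 988.300 = 40.8 hPa.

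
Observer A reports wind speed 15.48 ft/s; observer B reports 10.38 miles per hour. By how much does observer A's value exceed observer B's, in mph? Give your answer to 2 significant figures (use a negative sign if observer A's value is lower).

0.17 mph

observer A: 15.48 ft/s = 10.5545 mph.
Difference: 10.5545 − 10.3800 = 0.17 mph.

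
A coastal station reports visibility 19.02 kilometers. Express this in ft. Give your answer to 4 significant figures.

1 km = 3280.84 ft, so 19.02 × 3280.84 = 62400 ft.

62400 ft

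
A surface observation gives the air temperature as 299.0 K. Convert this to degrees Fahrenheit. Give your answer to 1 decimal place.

First to °C: 25.85 °C.
Then to °F: 78.5 °F.

78.5 °F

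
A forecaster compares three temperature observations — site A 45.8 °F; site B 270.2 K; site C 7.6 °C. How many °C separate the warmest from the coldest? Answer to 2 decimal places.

10.62 °C

site A: 45.8 °F = 7.667 °C.
site B: 270.2 K = -2.950 °C.
Spread: 7.667 − (-2.950) = 10.617 °C.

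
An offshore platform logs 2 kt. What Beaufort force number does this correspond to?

2 kt lies in the Beaufort 1 band (light air, 1–3 kt).

Beaufort force 1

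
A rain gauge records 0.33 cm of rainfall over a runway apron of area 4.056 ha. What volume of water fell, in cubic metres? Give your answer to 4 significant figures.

133.8 cubic metres

Depth: 0.33 cm × 10 = 3.3 mm.
Area: 4.056 ha = 40560 m².
1 mm over 1 m² is 1 L, so volume = 3.3 × 40560 = 133848 L = 133.8 m³.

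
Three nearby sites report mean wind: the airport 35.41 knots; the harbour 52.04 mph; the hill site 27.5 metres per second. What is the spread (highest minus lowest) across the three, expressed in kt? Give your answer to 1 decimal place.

18.0 kt

the harbour: 52.04 mph = 45.222 kt.
the hill site: 27.5 m/s = 53.456 kt.
Spread: 53.456 − 35.410 = 18.0 kt.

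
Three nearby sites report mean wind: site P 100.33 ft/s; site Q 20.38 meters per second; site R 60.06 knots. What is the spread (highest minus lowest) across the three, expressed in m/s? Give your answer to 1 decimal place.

10.5 m/s

site P: 100.33 ft/s = 30.581 m/s.
site R: 60.06 kt = 30.898 m/s.
Spread: 30.898 − 20.380 = 10.5 m/s.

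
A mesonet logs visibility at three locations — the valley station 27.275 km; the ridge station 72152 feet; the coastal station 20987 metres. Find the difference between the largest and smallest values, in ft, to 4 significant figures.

the valley station: 27.275 km = 89484.91 ft.
the coastal station: 20987 m = 68854.99 ft.
Spread: 89484.91 − 68854.99 = 20630 ft.

20630 ft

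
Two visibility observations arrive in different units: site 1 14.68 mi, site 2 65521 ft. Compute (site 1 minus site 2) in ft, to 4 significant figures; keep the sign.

site 1: 14.68 SM = 77510.40 ft.
Difference: 77510.40 − 65521.00 = 11990 ft.

11990 ft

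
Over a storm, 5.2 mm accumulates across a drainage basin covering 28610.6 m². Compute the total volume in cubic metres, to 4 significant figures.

1 mm over 1 m² is 1 L, so volume = 5.2 × 28610.6 = 148775.12 L = 148.8 m³.

148.8 cubic metres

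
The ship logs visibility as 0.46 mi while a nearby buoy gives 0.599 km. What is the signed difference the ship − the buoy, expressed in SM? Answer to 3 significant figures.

0.0878 SM

the buoy: 0.599 km = 0.372201 SM.
Difference: 0.460000 − 0.372201 = 0.0878 SM.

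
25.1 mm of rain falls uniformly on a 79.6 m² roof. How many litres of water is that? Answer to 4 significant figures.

1 mm over 1 m² is 1 L, so volume = 25.1 × 79.6 = 1997.96 L ≈ 1998 L.

1998 litres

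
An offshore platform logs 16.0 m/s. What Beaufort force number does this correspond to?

Beaufort force 7

16.0 m/s lies in the Beaufort 7 band (near gale, 13.9–17.1 m/s).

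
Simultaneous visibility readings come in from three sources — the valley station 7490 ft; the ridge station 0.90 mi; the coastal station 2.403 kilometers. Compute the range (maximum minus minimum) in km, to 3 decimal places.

the valley station: 7490 ft = 2.28295 km.
the ridge station: 0.90 SM = 1.44841 km.
Spread: 2.40300 − 1.44841 = 0.955 km.

0.955 km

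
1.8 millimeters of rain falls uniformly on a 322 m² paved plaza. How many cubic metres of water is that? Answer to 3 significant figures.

0.580 cubic metres

1 mm over 1 m² is 1 L, so volume = 1.8 × 322 = 579.6 L = 0.580 m³.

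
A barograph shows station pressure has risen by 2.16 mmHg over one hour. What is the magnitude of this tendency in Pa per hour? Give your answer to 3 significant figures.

2.16 mmHg / 1 h × 133.322 Pa/mmHg = 288 Pa/h.

288 Pa per hour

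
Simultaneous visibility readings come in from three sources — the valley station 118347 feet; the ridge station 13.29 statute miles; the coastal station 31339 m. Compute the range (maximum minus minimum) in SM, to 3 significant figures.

the valley station: 118347 ft = 22.4142 SM.
the coastal station: 31339 m = 19.4732 SM.
Spread: 22.4142 − 13.2900 = 9.12 SM.

9.12 SM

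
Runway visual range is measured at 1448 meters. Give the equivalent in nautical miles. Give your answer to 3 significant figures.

0.782 nmi

1 m = 0.000539957 nmi, so 1448 × 0.000539957 = 0.782 nmi.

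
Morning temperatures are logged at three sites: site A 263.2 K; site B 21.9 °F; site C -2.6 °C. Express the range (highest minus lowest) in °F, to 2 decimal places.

13.23 °F

site A: 263.2 K = -9.950 °C.
site B: 21.9 °F = -5.611 °C.
Spread: (-2.600) − (-9.950) = 7.350 °C = 13.23 °F.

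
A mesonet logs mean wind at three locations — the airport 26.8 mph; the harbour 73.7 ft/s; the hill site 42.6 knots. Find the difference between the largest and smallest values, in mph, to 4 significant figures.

23.45 mph

the harbour: 73.7 ft/s = 50.2500 mph.
the hill site: 42.6 kt = 49.0232 mph.
Spread: 50.2500 − 26.8000 = 23.45 mph.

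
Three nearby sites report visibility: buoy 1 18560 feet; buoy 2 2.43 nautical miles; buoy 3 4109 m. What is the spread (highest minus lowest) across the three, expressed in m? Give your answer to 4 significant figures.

buoy 1: 18560 ft = 5657.09 m.
buoy 2: 2.43 nmi = 4500.36 m.
Spread: 5657.09 − 4109.00 = 1548 m.

1548 m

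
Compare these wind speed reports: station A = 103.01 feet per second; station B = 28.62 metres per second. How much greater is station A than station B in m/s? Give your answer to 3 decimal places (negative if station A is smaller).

2.777 m/s

station A: 103.01 ft/s = 31.39745 m/s.
Difference: 31.39745 − 28.62000 = 2.777 m/s.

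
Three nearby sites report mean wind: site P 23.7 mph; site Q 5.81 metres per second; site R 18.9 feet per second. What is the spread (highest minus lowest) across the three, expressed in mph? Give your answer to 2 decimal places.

site Q: 5.81 m/s = 12.9966 mph.
site R: 18.9 ft/s = 12.8864 mph.
Spread: 23.7000 − 12.8864 = 10.81 mph.

10.81 mph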